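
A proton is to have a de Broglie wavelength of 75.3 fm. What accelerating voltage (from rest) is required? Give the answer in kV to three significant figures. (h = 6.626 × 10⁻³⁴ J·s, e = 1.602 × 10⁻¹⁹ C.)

V = 144 kV

p = h/λ = 6.626 × 10⁻³⁴ / 7.530 × 10⁻¹⁴ = 8.799 × 10⁻²¹ kg·m/s.
KE = p²/(2m) = 2.314 × 10⁻¹⁴ J.
V = KE/e = 2.314 × 10⁻¹⁴ / (1.602 × 10⁻¹⁹) = 144 kV.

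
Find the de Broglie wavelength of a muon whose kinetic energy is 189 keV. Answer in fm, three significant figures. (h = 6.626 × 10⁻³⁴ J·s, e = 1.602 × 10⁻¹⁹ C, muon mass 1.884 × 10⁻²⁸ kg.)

KE = 189 keV = 3.028 × 10⁻¹⁴ J.
p = √(2mKE) = √(2 × 1.884 × 10⁻²⁸ × 3.028 × 10⁻¹⁴) = 3.378 × 10⁻²¹ kg·m/s.
λ = h/p = 6.626 × 10⁻³⁴ / 3.378 × 10⁻²¹ = 1.96 × 10⁻¹³ m = 196 fm.

λ = 196 fm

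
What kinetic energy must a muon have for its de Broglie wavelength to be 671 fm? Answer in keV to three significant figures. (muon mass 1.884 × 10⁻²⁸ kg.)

p = h/λ = 6.626 × 10⁻³⁴ / 6.710 × 10⁻¹³ = 9.875 × 10⁻²² kg·m/s.
KE = p²/(2m) = (9.875 × 10⁻²²)² / (2 × 1.884 × 10⁻²⁸) = 2.588 × 10⁻¹⁵ J = 16.2 keV.

KE = 16.2 keV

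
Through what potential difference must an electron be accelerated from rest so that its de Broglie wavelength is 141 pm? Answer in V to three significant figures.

V = 75.7 V

p = h/λ = 6.626 × 10⁻³⁴ / 1.410 × 10⁻¹⁰ = 4.699 × 10⁻²⁴ kg·m/s.
KE = p²/(2m) = 1.212 × 10⁻¹⁷ J.
V = KE/e = 1.212 × 10⁻¹⁷ / (1.602 × 10⁻¹⁹) = 75.7 V.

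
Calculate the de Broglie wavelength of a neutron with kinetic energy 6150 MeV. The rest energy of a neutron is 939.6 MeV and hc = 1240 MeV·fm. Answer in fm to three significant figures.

Total energy E = KE + m₀c² = 6150 + 939.6 = 7089.6 MeV.
(pc)² = E² − (m₀c²)² = (7089.6)² − (939.6)² = 4.938 × 10⁷ MeV², so pc = 7027 MeV.
λ = hc/(pc) = 1240 MeV·fm / 7027 MeV = 0.176 fm.

λ = 0.176 fm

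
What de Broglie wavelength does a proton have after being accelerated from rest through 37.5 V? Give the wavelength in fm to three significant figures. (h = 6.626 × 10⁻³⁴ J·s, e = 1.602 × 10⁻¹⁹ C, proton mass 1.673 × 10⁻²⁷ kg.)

KE = eV = 1.602 × 10⁻¹⁹ × 37.50 = 6.008 × 10⁻¹⁸ J.
p = √(2mKE) = √(2 × 1.673 × 10⁻²⁷ × 6.008 × 10⁻¹⁸) = 1.418 × 10⁻²² kg·m/s.
λ = h/p = 6.626 × 10⁻³⁴ / 1.418 × 10⁻²² = 4.67 × 10⁻¹² m = 4670 fm.

λ = 4670 fm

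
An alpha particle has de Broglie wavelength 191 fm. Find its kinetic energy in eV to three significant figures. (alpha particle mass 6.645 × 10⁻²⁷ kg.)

p = h/λ = 6.626 × 10⁻³⁴ / 1.910 × 10⁻¹³ = 3.469 × 10⁻²¹ kg·m/s.
KE = p²/(2m) = (3.469 × 10⁻²¹)² / (2 × 6.645 × 10⁻²⁷) = 9.055 × 10⁻¹⁶ J = 5650 eV.

KE = 5650 eV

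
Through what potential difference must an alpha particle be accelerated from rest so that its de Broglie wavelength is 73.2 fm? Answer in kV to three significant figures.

V = 19.2 kV

p = h/λ = 6.626 × 10⁻³⁴ / 7.320 × 10⁻¹⁴ = 9.052 × 10⁻²¹ kg·m/s.
KE = p²/(2m) = 6.165 × 10⁻¹⁵ J.
V = KE/2e = 6.165 × 10⁻¹⁵ / (2 × 1.602 × 10⁻¹⁹) = 19.2 kV.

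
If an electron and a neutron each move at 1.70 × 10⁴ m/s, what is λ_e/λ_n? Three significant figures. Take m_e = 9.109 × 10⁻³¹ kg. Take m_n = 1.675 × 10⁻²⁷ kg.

λ_e/λ_n = 1840

At fixed v, p = mv so λ = h/(mv) ∝ 1/m.
λ_e/λ_n = m_n/m_e = 1.675 × 10⁻²⁷/9.109 × 10⁻³¹ = 1840.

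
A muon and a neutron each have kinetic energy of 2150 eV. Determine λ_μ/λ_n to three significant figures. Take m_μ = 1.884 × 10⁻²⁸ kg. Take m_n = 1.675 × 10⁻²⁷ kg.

λ_μ/λ_n = 2.98

At fixed KE, p = √(2mKE) so λ = h/p ∝ 1/√m.
λ_μ/λ_n = √(m_n/m_μ) = √(1.675 × 10⁻²⁷/1.884 × 10⁻²⁸) = √(8.891) = 2.98.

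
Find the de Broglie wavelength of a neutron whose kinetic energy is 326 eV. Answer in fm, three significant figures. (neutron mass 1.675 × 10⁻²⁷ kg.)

KE = 326 eV = 5.223 × 10⁻¹⁷ J.
p = √(2mKE) = √(2 × 1.675 × 10⁻²⁷ × 5.223 × 10⁻¹⁷) = 4.183 × 10⁻²² kg·m/s.
λ = h/p = 6.626 × 10⁻³⁴ / 4.183 × 10⁻²² = 1.58 × 10⁻¹² m = 1580 fm.

λ = 1580 fm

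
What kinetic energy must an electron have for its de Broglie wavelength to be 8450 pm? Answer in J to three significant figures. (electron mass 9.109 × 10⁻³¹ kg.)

p = h/λ = 6.626 × 10⁻³⁴ / 8.450 × 10⁻⁹ = 7.841 × 10⁻²⁶ kg·m/s.
KE = p²/(2m) = (7.841 × 10⁻²⁶)² / (2 × 9.109 × 10⁻³¹) = 3.375 × 10⁻²¹ J = 3.38 × 10⁻²¹ J.

KE = 3.38 × 10⁻²¹ J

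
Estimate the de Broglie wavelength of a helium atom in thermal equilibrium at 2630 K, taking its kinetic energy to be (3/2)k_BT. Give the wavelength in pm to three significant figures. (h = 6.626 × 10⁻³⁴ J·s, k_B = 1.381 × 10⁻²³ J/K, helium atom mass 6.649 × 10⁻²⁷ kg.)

λ = 24.6 pm

KE = (3/2)k_BT = 1.5 × 1.381 × 10⁻²³ × 2630 = 5.448 × 10⁻²⁰ J.
p = √(2mKE) = √(2 × 6.649 × 10⁻²⁷ × 5.448 × 10⁻²⁰) = 2.692 × 10⁻²³ kg·m/s.
λ = h/p = 2.46 × 10⁻¹¹ m = 24.6 pm.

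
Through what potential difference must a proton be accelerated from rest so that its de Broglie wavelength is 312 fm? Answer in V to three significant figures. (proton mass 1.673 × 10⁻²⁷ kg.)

p = h/λ = 6.626 × 10⁻³⁴ / 3.120 × 10⁻¹³ = 2.124 × 10⁻²¹ kg·m/s.
KE = p²/(2m) = 1.348 × 10⁻¹⁵ J.
V = KE/e = 1.348 × 10⁻¹⁵ / (1.602 × 10⁻¹⁹) = 8410 V.

V = 8410 V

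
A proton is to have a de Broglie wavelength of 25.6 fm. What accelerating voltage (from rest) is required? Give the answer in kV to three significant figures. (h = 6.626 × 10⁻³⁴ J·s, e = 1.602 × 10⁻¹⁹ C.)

V = 1250 kV

p = h/λ = 6.626 × 10⁻³⁴ / 2.560 × 10⁻¹⁴ = 2.588 × 10⁻²⁰ kg·m/s.
KE = p²/(2m) = 2.002 × 10⁻¹³ J.
V = KE/e = 2.002 × 10⁻¹³ / (1.602 × 10⁻¹⁹) = 1250 kV.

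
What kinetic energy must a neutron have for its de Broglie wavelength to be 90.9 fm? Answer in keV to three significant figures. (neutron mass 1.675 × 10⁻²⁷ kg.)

KE = 99.0 keV

p = h/λ = 6.626 × 10⁻³⁴ / 9.090 × 10⁻¹⁴ = 7.289 × 10⁻²¹ kg·m/s.
KE = p²/(2m) = (7.289 × 10⁻²¹)² / (2 × 1.675 × 10⁻²⁷) = 1.586 × 10⁻¹⁴ J = 99.0 keV.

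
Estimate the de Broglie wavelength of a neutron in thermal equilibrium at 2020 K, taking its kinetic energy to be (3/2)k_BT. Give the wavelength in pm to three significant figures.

λ = 56.0 pm

KE = (3/2)k_BT = 1.5 × 1.381 × 10⁻²³ × 2020 = 4.184 × 10⁻²⁰ J.
p = √(2mKE) = √(2 × 1.675 × 10⁻²⁷ × 4.184 × 10⁻²⁰) = 1.184 × 10⁻²³ kg·m/s.
λ = h/p = 5.60 × 10⁻¹¹ m = 56.0 pm.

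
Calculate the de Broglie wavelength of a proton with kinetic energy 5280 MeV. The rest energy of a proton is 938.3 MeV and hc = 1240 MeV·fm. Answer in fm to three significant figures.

Total energy E = KE + m₀c² = 5280 + 938.3 = 6218.3 MeV.
(pc)² = E² − (m₀c²)² = (6218.3)² − (938.3)² = 3.779 × 10⁷ MeV², so pc = 6147 MeV.
λ = hc/(pc) = 1240 MeV·fm / 6147 MeV = 0.202 fm.

λ = 0.202 fm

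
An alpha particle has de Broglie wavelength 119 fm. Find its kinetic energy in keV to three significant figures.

KE = 14.6 keV

p = h/λ = 6.626 × 10⁻³⁴ / 1.190 × 10⁻¹³ = 5.568 × 10⁻²¹ kg·m/s.
KE = p²/(2m) = (5.568 × 10⁻²¹)² / (2 × 6.645 × 10⁻²⁷) = 2.333 × 10⁻¹⁵ J = 14.6 keV.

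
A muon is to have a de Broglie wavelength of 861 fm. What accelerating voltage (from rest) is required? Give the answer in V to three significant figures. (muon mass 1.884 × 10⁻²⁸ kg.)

V = 9810 V

p = h/λ = 6.626 × 10⁻³⁴ / 8.610 × 10⁻¹³ = 7.696 × 10⁻²² kg·m/s.
KE = p²/(2m) = 1.572 × 10⁻¹⁵ J.
V = KE/e = 1.572 × 10⁻¹⁵ / (1.602 × 10⁻¹⁹) = 9810 V.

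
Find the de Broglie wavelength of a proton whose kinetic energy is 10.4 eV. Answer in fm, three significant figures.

KE = 10.4 eV = 1.666 × 10⁻¹⁸ J.
p = √(2mKE) = √(2 × 1.673 × 10⁻²⁷ × 1.666 × 10⁻¹⁸) = 7.466 × 10⁻²³ kg·m/s.
λ = h/p = 6.626 × 10⁻³⁴ / 7.466 × 10⁻²³ = 8.87 × 10⁻¹² m = 8870 fm.

λ = 8870 fm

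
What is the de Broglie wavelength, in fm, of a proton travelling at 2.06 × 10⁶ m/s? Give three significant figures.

λ = 192 fm

p = mv = 1.673 × 10⁻²⁷ × 2.06 × 10⁶ = 3.446 × 10⁻²¹ kg·m/s.
λ = h/p = 6.626 × 10⁻³⁴ / 3.446 × 10⁻²¹ = 1.92 × 10⁻¹³ m = 192 fm.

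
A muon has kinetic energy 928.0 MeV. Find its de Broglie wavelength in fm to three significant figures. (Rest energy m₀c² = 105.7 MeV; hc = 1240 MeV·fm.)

λ = 1.21 fm

Total energy E = KE + m₀c² = 928.0 + 105.7 = 1033.7 MeV.
(pc)² = E² − (m₀c²)² = (1033.7)² − (105.7)² = 1.057 × 10⁶ MeV², so pc = 1028 MeV.
λ = hc/(pc) = 1240 MeV·fm / 1028 MeV = 1.21 fm.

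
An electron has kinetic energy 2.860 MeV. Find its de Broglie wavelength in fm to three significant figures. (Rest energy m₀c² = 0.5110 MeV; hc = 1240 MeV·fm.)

Total energy E = KE + m₀c² = 2.860 + 0.5110 = 3.3710 MeV.
(pc)² = E² − (m₀c²)² = (3.3710)² − (0.5110)² = 11.10 MeV², so pc = 3.332 MeV.
λ = hc/(pc) = 1240 MeV·fm / 3.332 MeV = 372 fm.

λ = 372 fm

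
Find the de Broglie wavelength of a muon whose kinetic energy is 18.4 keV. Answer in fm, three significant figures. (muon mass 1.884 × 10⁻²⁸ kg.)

KE = 18.4 keV = 2.948 × 10⁻¹⁵ J.
p = √(2mKE) = √(2 × 1.884 × 10⁻²⁸ × 2.948 × 10⁻¹⁵) = 1.054 × 10⁻²¹ kg·m/s.
λ = h/p = 6.626 × 10⁻³⁴ / 1.054 × 10⁻²¹ = 6.29 × 10⁻¹³ m = 629 fm.

λ = 629 fm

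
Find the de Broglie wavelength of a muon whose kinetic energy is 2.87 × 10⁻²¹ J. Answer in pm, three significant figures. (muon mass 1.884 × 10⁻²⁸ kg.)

p = √(2mKE) = √(2 × 1.884 × 10⁻²⁸ × 2.870 × 10⁻²¹) = 1.040 × 10⁻²⁴ kg·m/s.
λ = h/p = 6.626 × 10⁻³⁴ / 1.040 × 10⁻²⁴ = 6.37 × 10⁻¹⁰ m = 637 pm.

λ = 637 pm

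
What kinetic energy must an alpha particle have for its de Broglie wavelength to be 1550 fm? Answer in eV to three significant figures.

KE = 85.8 eV

p = h/λ = 6.626 × 10⁻³⁴ / 1.550 × 10⁻¹² = 4.275 × 10⁻²² kg·m/s.
KE = p²/(2m) = (4.275 × 10⁻²²)² / (2 × 6.645 × 10⁻²⁷) = 1.375 × 10⁻¹⁷ J = 85.8 eV.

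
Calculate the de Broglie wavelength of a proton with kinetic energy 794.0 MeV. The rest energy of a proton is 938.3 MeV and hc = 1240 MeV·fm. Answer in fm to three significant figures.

Total energy E = KE + m₀c² = 794.0 + 938.3 = 1732.3 MeV.
(pc)² = E² − (m₀c²)² = (1732.3)² − (938.3)² = 2.120 × 10⁶ MeV², so pc = 1456 MeV.
λ = hc/(pc) = 1240 MeV·fm / 1456 MeV = 0.852 fm.

λ = 0.852 fm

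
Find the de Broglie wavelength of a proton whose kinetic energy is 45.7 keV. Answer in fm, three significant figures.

λ = 134 fm

KE = 45.7 keV = 7.321 × 10⁻¹⁵ J.
p = √(2mKE) = √(2 × 1.673 × 10⁻²⁷ × 7.321 × 10⁻¹⁵) = 4.949 × 10⁻²¹ kg·m/s.
λ = h/p = 6.626 × 10⁻³⁴ / 4.949 × 10⁻²¹ = 1.34 × 10⁻¹³ m = 134 fm.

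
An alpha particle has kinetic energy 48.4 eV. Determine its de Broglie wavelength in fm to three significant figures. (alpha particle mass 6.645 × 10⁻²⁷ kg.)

KE = 48.4 eV = 7.754 × 10⁻¹⁸ J.
p = √(2mKE) = √(2 × 6.645 × 10⁻²⁷ × 7.754 × 10⁻¹⁸) = 3.210 × 10⁻²² kg·m/s.
λ = h/p = 6.626 × 10⁻³⁴ / 3.210 × 10⁻²² = 2.06 × 10⁻¹² m = 2060 fm.

λ = 2060 fm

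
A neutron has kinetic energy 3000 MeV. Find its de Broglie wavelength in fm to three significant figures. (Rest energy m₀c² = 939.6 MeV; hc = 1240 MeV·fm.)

Total energy E = KE + m₀c² = 3000 + 939.6 = 3939.6 MeV.
(pc)² = E² − (m₀c²)² = (3939.6)² − (939.6)² = 1.464 × 10⁷ MeV², so pc = 3826 MeV.
λ = hc/(pc) = 1240 MeV·fm / 3826 MeV = 0.324 fm.

λ = 0.324 fm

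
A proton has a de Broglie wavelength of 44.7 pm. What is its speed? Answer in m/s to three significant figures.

p = h/λ = 6.626 × 10⁻³⁴ / 4.470 × 10⁻¹¹ = 1.482 × 10⁻²³ kg·m/s.
v = p/m = 1.482 × 10⁻²³ / 1.673 × 10⁻²⁷ = 8.86 × 10³ m/s = 8860 m/s.

v = 8860 m/s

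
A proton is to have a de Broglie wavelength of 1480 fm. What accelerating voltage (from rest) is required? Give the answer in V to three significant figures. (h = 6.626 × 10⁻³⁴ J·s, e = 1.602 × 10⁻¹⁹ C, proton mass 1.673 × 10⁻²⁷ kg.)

V = 374 V

p = h/λ = 6.626 × 10⁻³⁴ / 1.480 × 10⁻¹² = 4.477 × 10⁻²² kg·m/s.
KE = p²/(2m) = 5.990 × 10⁻¹⁷ J.
V = KE/e = 5.990 × 10⁻¹⁷ / (1.602 × 10⁻¹⁹) = 374 V.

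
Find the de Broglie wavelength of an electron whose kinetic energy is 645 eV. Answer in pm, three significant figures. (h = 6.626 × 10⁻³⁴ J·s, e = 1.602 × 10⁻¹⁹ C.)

λ = 48.3 pm

KE = 645 eV = 1.033 × 10⁻¹⁶ J.
p = √(2mKE) = √(2 × 9.109 × 10⁻³¹ × 1.033 × 10⁻¹⁶) = 1.372 × 10⁻²³ kg·m/s.
λ = h/p = 6.626 × 10⁻³⁴ / 1.372 × 10⁻²³ = 4.83 × 10⁻¹¹ m = 48.3 pm.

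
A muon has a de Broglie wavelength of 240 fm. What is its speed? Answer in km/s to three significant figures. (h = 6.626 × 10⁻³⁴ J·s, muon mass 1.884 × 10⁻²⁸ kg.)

v = 1.47 × 10⁴ km/s

p = h/λ = 6.626 × 10⁻³⁴ / 2.400 × 10⁻¹³ = 2.761 × 10⁻²¹ kg·m/s.
v = p/m = 2.761 × 10⁻²¹ / 1.884 × 10⁻²⁸ = 1.47 × 10⁷ m/s = 1.47 × 10⁴ km/s.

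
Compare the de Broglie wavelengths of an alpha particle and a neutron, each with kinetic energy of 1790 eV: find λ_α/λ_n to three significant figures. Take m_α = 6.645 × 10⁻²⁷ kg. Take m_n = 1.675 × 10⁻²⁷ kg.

λ_α/λ_n = 0.502

At fixed KE, p = √(2mKE) so λ = h/p ∝ 1/√m.
λ_α/λ_n = √(m_n/m_α) = √(1.675 × 10⁻²⁷/6.645 × 10⁻²⁷) = √(0.2521) = 0.502.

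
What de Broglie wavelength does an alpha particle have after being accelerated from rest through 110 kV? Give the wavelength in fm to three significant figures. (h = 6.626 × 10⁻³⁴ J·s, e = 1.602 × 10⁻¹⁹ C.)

λ = 30.6 fm

KE = 2eV = 2 × 1.602 × 10⁻¹⁹ × 1.100 × 10⁵ = 3.524 × 10⁻¹⁴ J.
p = √(2mKE) = √(2 × 6.645 × 10⁻²⁷ × 3.524 × 10⁻¹⁴) = 2.164 × 10⁻²⁰ kg·m/s.
λ = h/p = 6.626 × 10⁻³⁴ / 2.164 × 10⁻²⁰ = 3.06 × 10⁻¹⁴ m = 30.6 fm.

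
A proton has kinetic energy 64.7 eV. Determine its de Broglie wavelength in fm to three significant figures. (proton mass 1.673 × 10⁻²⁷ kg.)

KE = 64.7 eV = 1.036 × 10⁻¹⁷ J.
p = √(2mKE) = √(2 × 1.673 × 10⁻²⁷ × 1.036 × 10⁻¹⁷) = 1.862 × 10⁻²² kg·m/s.
λ = h/p = 6.626 × 10⁻³⁴ / 1.862 × 10⁻²² = 3.56 × 10⁻¹² m = 3560 fm.

λ = 3560 fm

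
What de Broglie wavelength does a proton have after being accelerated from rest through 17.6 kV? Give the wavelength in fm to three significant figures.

KE = eV = 1.602 × 10⁻¹⁹ × 1.760 × 10⁴ = 2.820 × 10⁻¹⁵ J.
p = √(2mKE) = √(2 × 1.673 × 10⁻²⁷ × 2.820 × 10⁻¹⁵) = 3.072 × 10⁻²¹ kg·m/s.
λ = h/p = 6.626 × 10⁻³⁴ / 3.072 × 10⁻²¹ = 2.16 × 10⁻¹³ m = 216 fm.

λ = 216 fm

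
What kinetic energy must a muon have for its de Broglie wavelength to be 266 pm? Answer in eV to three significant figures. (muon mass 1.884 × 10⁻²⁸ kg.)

p = h/λ = 6.626 × 10⁻³⁴ / 2.660 × 10⁻¹⁰ = 2.491 × 10⁻²⁴ kg·m/s.
KE = p²/(2m) = (2.491 × 10⁻²⁴)² / (2 × 1.884 × 10⁻²⁸) = 1.647 × 10⁻²⁰ J = 0.103 eV.

KE = 0.103 eV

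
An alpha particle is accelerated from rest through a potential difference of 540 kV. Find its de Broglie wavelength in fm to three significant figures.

λ = 13.8 fm

KE = 2eV = 2 × 1.602 × 10⁻¹⁹ × 5.400 × 10⁵ = 1.730 × 10⁻¹³ J.
p = √(2mKE) = √(2 × 6.645 × 10⁻²⁷ × 1.730 × 10⁻¹³) = 4.795 × 10⁻²⁰ kg·m/s.
λ = h/p = 6.626 × 10⁻³⁴ / 4.795 × 10⁻²⁰ = 1.38 × 10⁻¹⁴ m = 13.8 fm.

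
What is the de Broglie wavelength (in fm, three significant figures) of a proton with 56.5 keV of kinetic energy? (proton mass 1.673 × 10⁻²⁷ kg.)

λ = 120 fm

KE = 56.5 keV = 9.051 × 10⁻¹⁵ J.
p = √(2mKE) = √(2 × 1.673 × 10⁻²⁷ × 9.051 × 10⁻¹⁵) = 5.503 × 10⁻²¹ kg·m/s.
λ = h/p = 6.626 × 10⁻³⁴ / 5.503 × 10⁻²¹ = 1.20 × 10⁻¹³ m = 120 fm.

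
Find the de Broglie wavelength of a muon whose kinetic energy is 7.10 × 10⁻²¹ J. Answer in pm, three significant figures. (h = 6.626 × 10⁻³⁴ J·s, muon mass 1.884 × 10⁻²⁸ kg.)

λ = 405 pm

p = √(2mKE) = √(2 × 1.884 × 10⁻²⁸ × 7.100 × 10⁻²¹) = 1.636 × 10⁻²⁴ kg·m/s.
λ = h/p = 6.626 × 10⁻³⁴ / 1.636 × 10⁻²⁴ = 4.05 × 10⁻¹⁰ m = 405 pm.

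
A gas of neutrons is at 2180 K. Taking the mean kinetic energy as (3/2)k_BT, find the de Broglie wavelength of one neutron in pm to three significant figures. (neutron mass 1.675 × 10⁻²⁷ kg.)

KE = (3/2)k_BT = 1.5 × 1.381 × 10⁻²³ × 2180 = 4.516 × 10⁻²⁰ J.
p = √(2mKE) = √(2 × 1.675 × 10⁻²⁷ × 4.516 × 10⁻²⁰) = 1.230 × 10⁻²³ kg·m/s.
λ = h/p = 5.39 × 10⁻¹¹ m = 53.9 pm.

λ = 53.9 pm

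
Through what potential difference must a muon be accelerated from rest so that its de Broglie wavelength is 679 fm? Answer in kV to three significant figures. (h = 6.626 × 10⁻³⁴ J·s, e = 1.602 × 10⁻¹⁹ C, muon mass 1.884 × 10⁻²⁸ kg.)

p = h/λ = 6.626 × 10⁻³⁴ / 6.790 × 10⁻¹³ = 9.758 × 10⁻²² kg·m/s.
KE = p²/(2m) = 2.527 × 10⁻¹⁵ J.
V = KE/e = 2.527 × 10⁻¹⁵ / (1.602 × 10⁻¹⁹) = 15.8 kV.

V = 15.8 kV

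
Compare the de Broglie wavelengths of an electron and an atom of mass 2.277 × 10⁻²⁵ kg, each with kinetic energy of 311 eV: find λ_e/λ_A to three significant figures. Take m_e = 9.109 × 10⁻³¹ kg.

At fixed KE, p = √(2mKE) so λ = h/p ∝ 1/√m.
λ_e/λ_A = √(m_A/m_e) = √(2.277 × 10⁻²⁵/9.109 × 10⁻³¹) = √(2.500 × 10⁵) = 500.

λ_e/λ_A = 500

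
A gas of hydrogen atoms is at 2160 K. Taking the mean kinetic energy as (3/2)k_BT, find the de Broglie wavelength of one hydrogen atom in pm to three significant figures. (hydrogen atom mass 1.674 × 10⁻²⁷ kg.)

λ = 54.1 pm

KE = (3/2)k_BT = 1.5 × 1.381 × 10⁻²³ × 2160 = 4.474 × 10⁻²⁰ J.
p = √(2mKE) = √(2 × 1.674 × 10⁻²⁷ × 4.474 × 10⁻²⁰) = 1.224 × 10⁻²³ kg·m/s.
λ = h/p = 5.41 × 10⁻¹¹ m = 54.1 pm.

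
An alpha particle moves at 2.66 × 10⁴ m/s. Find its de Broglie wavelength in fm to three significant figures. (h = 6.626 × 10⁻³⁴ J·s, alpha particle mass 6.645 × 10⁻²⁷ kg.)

p = mv = 6.645 × 10⁻²⁷ × 2.66 × 10⁴ = 1.768 × 10⁻²² kg·m/s.
λ = h/p = 6.626 × 10⁻³⁴ / 1.768 × 10⁻²² = 3.75 × 10⁻¹² m = 3750 fm.

λ = 3750 fm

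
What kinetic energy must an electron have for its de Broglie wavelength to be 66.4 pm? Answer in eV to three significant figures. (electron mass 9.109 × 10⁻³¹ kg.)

KE = 341 eV

p = h/λ = 6.626 × 10⁻³⁴ / 6.640 × 10⁻¹¹ = 9.979 × 10⁻²⁴ kg·m/s.
KE = p²/(2m) = (9.979 × 10⁻²⁴)² / (2 × 9.109 × 10⁻³¹) = 5.466 × 10⁻¹⁷ J = 341 eV.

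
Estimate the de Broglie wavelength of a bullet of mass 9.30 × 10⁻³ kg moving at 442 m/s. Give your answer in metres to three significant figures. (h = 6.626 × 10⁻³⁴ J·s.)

λ = 1.61 × 10⁻³⁴ m

p = mv = 9.30 × 10⁻³ × 442 = 4.111 kg·m/s.
λ = h/p = 6.626 × 10⁻³⁴ / 4.111 = 1.61 × 10⁻³⁴ m.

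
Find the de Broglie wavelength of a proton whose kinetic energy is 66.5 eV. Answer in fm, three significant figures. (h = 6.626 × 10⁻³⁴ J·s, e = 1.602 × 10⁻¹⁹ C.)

λ = 3510 fm

KE = 66.5 eV = 1.065 × 10⁻¹⁷ J.
p = √(2mKE) = √(2 × 1.673 × 10⁻²⁷ × 1.065 × 10⁻¹⁷) = 1.888 × 10⁻²² kg·m/s.
λ = h/p = 6.626 × 10⁻³⁴ / 1.888 × 10⁻²² = 3.51 × 10⁻¹² m = 3510 fm.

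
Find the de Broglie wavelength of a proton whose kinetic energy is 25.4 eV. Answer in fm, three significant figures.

KE = 25.4 eV = 4.069 × 10⁻¹⁸ J.
p = √(2mKE) = √(2 × 1.673 × 10⁻²⁷ × 4.069 × 10⁻¹⁸) = 1.167 × 10⁻²² kg·m/s.
λ = h/p = 6.626 × 10⁻³⁴ / 1.167 × 10⁻²² = 5.68 × 10⁻¹² m = 5680 fm.

λ = 5680 fm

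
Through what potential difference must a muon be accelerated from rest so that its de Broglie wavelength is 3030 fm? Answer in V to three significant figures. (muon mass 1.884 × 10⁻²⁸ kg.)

V = 792 V

p = h/λ = 6.626 × 10⁻³⁴ / 3.030 × 10⁻¹² = 2.187 × 10⁻²² kg·m/s.
KE = p²/(2m) = 1.269 × 10⁻¹⁶ J.
V = KE/e = 1.269 × 10⁻¹⁶ / (1.602 × 10⁻¹⁹) = 792 V.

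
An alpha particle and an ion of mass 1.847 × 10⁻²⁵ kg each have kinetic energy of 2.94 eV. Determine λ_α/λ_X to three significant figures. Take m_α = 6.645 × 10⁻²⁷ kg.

λ_α/λ_X = 5.27

At fixed KE, p = √(2mKE) so λ = h/p ∝ 1/√m.
λ_α/λ_X = √(m_X/m_α) = √(1.847 × 10⁻²⁵/6.645 × 10⁻²⁷) = √(27.80) = 5.27.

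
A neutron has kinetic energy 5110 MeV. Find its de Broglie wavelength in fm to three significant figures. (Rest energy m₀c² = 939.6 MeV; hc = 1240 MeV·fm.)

Total energy E = KE + m₀c² = 5110 + 939.6 = 6049.6 MeV.
(pc)² = E² − (m₀c²)² = (6049.6)² − (939.6)² = 3.571 × 10⁷ MeV², so pc = 5976 MeV.
λ = hc/(pc) = 1240 MeV·fm / 5976 MeV = 0.207 fm.

λ = 0.207 fm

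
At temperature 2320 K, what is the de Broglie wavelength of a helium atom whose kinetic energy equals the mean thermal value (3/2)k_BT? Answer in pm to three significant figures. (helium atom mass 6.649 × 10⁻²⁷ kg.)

KE = (3/2)k_BT = 1.5 × 1.381 × 10⁻²³ × 2320 = 4.806 × 10⁻²⁰ J.
p = √(2mKE) = √(2 × 6.649 × 10⁻²⁷ × 4.806 × 10⁻²⁰) = 2.528 × 10⁻²³ kg·m/s.
λ = h/p = 2.62 × 10⁻¹¹ m = 26.2 pm.

λ = 26.2 pm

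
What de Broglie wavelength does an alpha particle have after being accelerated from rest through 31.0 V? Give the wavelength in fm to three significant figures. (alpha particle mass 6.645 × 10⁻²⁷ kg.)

λ = 1820 fm

KE = 2eV = 2 × 1.602 × 10⁻¹⁹ × 31.00 = 9.932 × 10⁻¹⁸ J.
p = √(2mKE) = √(2 × 6.645 × 10⁻²⁷ × 9.932 × 10⁻¹⁸) = 3.633 × 10⁻²² kg·m/s.
λ = h/p = 6.626 × 10⁻³⁴ / 3.633 × 10⁻²² = 1.82 × 10⁻¹² m = 1820 fm.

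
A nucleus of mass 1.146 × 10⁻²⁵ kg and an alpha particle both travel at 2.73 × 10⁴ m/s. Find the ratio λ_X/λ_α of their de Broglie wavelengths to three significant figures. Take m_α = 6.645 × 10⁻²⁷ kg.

λ_X/λ_α = 0.0580

At fixed v, p = mv so λ = h/(mv) ∝ 1/m.
λ_X/λ_α = m_α/m_X = 6.645 × 10⁻²⁷/1.146 × 10⁻²⁵ = 0.0580.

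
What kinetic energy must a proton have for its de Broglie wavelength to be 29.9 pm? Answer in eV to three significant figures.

KE = 0.916 eV

p = h/λ = 6.626 × 10⁻³⁴ / 2.990 × 10⁻¹¹ = 2.216 × 10⁻²³ kg·m/s.
KE = p²/(2m) = (2.216 × 10⁻²³)² / (2 × 1.673 × 10⁻²⁷) = 1.468 × 10⁻¹⁹ J = 0.916 eV.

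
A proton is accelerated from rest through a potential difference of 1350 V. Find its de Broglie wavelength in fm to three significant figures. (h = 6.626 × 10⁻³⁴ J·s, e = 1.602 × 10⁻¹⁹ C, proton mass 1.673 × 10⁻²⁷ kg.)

KE = eV = 1.602 × 10⁻¹⁹ × 1350 = 2.163 × 10⁻¹⁶ J.
p = √(2mKE) = √(2 × 1.673 × 10⁻²⁷ × 2.163 × 10⁻¹⁶) = 8.507 × 10⁻²² kg·m/s.
λ = h/p = 6.626 × 10⁻³⁴ / 8.507 × 10⁻²² = 7.79 × 10⁻¹³ m = 779 fm.

λ = 779 fm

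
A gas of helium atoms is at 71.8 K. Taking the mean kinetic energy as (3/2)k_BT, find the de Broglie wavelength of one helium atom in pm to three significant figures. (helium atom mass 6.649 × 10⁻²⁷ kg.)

KE = (3/2)k_BT = 1.5 × 1.381 × 10⁻²³ × 71.8 = 1.487 × 10⁻²¹ J.
p = √(2mKE) = √(2 × 6.649 × 10⁻²⁷ × 1.487 × 10⁻²¹) = 4.447 × 10⁻²⁴ kg·m/s.
λ = h/p = 1.49 × 10⁻¹⁰ m = 149 pm.

λ = 149 pm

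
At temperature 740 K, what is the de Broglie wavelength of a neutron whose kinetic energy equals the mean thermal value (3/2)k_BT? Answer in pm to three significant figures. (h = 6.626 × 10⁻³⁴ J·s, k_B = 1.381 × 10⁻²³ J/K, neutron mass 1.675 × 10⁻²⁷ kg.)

λ = 92.5 pm

KE = (3/2)k_BT = 1.5 × 1.381 × 10⁻²³ × 740 = 1.533 × 10⁻²⁰ J.
p = √(2mKE) = √(2 × 1.675 × 10⁻²⁷ × 1.533 × 10⁻²⁰) = 7.166 × 10⁻²⁴ kg·m/s.
λ = h/p = 9.25 × 10⁻¹¹ m = 92.5 pm.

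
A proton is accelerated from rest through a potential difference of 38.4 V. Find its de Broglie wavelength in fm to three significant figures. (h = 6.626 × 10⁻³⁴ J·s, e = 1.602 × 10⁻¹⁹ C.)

KE = eV = 1.602 × 10⁻¹⁹ × 38.40 = 6.152 × 10⁻¹⁸ J.
p = √(2mKE) = √(2 × 1.673 × 10⁻²⁷ × 6.152 × 10⁻¹⁸) = 1.435 × 10⁻²² kg·m/s.
λ = h/p = 6.626 × 10⁻³⁴ / 1.435 × 10⁻²² = 4.62 × 10⁻¹² m = 4620 fm.

λ = 4620 fm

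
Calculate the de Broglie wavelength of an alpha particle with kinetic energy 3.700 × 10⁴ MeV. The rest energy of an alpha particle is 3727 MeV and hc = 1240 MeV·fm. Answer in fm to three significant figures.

Total energy E = KE + m₀c² = 3.700 × 10⁴ + 3727 = 40727 MeV.
(pc)² = E² − (m₀c²)² = (40727)² − (3727)² = 1.645 × 10⁹ MeV², so pc = 4.056 × 10⁴ MeV.
λ = hc/(pc) = 1240 MeV·fm / 4.056 × 10⁴ MeV = 0.0306 fm.

λ = 0.0306 fm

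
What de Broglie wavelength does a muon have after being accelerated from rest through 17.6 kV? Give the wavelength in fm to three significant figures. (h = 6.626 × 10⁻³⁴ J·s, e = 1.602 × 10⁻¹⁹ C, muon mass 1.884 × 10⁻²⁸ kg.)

KE = eV = 1.602 × 10⁻¹⁹ × 1.760 × 10⁴ = 2.820 × 10⁻¹⁵ J.
p = √(2mKE) = √(2 × 1.884 × 10⁻²⁸ × 2.820 × 10⁻¹⁵) = 1.031 × 10⁻²¹ kg·m/s.
λ = h/p = 6.626 × 10⁻³⁴ / 1.031 × 10⁻²¹ = 6.43 × 10⁻¹³ m = 643 fm.

λ = 643 fm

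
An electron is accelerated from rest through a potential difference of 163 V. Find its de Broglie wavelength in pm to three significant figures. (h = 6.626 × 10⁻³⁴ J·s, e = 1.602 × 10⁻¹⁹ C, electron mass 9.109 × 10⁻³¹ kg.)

λ = 96.1 pm

KE = eV = 1.602 × 10⁻¹⁹ × 163.0 = 2.611 × 10⁻¹⁷ J.
p = √(2mKE) = √(2 × 9.109 × 10⁻³¹ × 2.611 × 10⁻¹⁷) = 6.897 × 10⁻²⁴ kg·m/s.
λ = h/p = 6.626 × 10⁻³⁴ / 6.897 × 10⁻²⁴ = 9.61 × 10⁻¹¹ m = 96.1 pm.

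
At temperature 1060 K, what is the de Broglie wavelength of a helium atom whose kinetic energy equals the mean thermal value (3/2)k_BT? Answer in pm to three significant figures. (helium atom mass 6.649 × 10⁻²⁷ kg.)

λ = 38.8 pm

KE = (3/2)k_BT = 1.5 × 1.381 × 10⁻²³ × 1060 = 2.196 × 10⁻²⁰ J.
p = √(2mKE) = √(2 × 6.649 × 10⁻²⁷ × 2.196 × 10⁻²⁰) = 1.709 × 10⁻²³ kg·m/s.
λ = h/p = 3.88 × 10⁻¹¹ m = 38.8 pm.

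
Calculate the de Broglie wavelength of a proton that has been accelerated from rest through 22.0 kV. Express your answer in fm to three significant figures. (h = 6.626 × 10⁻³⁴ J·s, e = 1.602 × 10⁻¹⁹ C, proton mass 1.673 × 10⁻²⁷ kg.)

λ = 193 fm

KE = eV = 1.602 × 10⁻¹⁹ × 2.200 × 10⁴ = 3.524 × 10⁻¹⁵ J.
p = √(2mKE) = √(2 × 1.673 × 10⁻²⁷ × 3.524 × 10⁻¹⁵) = 3.434 × 10⁻²¹ kg·m/s.
λ = h/p = 6.626 × 10⁻³⁴ / 3.434 × 10⁻²¹ = 1.93 × 10⁻¹³ m = 193 fm.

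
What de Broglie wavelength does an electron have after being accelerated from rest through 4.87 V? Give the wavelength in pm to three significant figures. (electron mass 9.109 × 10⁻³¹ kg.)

λ = 556 pm

KE = eV = 1.602 × 10⁻¹⁹ × 4.870 = 7.802 × 10⁻¹⁹ J.
p = √(2mKE) = √(2 × 9.109 × 10⁻³¹ × 7.802 × 10⁻¹⁹) = 1.192 × 10⁻²⁴ kg·m/s.
λ = h/p = 6.626 × 10⁻³⁴ / 1.192 × 10⁻²⁴ = 5.56 × 10⁻¹⁰ m = 556 pm.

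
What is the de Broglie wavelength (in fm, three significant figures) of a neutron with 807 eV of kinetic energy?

λ = 1010 fm

KE = 807 eV = 1.293 × 10⁻¹⁶ J.
p = √(2mKE) = √(2 × 1.675 × 10⁻²⁷ × 1.293 × 10⁻¹⁶) = 6.581 × 10⁻²² kg·m/s.
λ = h/p = 6.626 × 10⁻³⁴ / 6.581 × 10⁻²² = 1.01 × 10⁻¹² m = 1010 fm.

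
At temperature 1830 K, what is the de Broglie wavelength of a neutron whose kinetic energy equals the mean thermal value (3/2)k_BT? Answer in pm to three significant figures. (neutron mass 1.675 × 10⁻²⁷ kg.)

λ = 58.8 pm

KE = (3/2)k_BT = 1.5 × 1.381 × 10⁻²³ × 1830 = 3.791 × 10⁻²⁰ J.
p = √(2mKE) = √(2 × 1.675 × 10⁻²⁷ × 3.791 × 10⁻²⁰) = 1.127 × 10⁻²³ kg·m/s.
λ = h/p = 5.88 × 10⁻¹¹ m = 58.8 pm.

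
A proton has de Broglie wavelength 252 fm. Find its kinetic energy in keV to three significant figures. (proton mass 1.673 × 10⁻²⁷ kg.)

p = h/λ = 6.626 × 10⁻³⁴ / 2.520 × 10⁻¹³ = 2.629 × 10⁻²¹ kg·m/s.
KE = p²/(2m) = (2.629 × 10⁻²¹)² / (2 × 1.673 × 10⁻²⁷) = 2.066 × 10⁻¹⁵ J = 12.9 keV.

KE = 12.9 keV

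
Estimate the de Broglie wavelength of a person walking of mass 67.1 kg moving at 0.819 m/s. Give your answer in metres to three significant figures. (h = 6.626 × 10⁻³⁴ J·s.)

λ = 1.21 × 10⁻³⁵ m

p = mv = 67.1 × 0.819 = 5.495 × 10¹ kg·m/s.
λ = h/p = 6.626 × 10⁻³⁴ / 5.495 × 10¹ = 1.21 × 10⁻³⁵ m.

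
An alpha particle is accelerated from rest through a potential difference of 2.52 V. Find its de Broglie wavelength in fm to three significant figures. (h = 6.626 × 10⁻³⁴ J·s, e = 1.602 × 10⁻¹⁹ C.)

λ = 6400 fm

KE = 2eV = 2 × 1.602 × 10⁻¹⁹ × 2.520 = 8.074 × 10⁻¹⁹ J.
p = √(2mKE) = √(2 × 6.645 × 10⁻²⁷ × 8.074 × 10⁻¹⁹) = 1.036 × 10⁻²² kg·m/s.
λ = h/p = 6.626 × 10⁻³⁴ / 1.036 × 10⁻²² = 6.40 × 10⁻¹² m = 6400 fm.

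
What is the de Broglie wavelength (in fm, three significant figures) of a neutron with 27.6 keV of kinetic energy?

λ = 172 fm

KE = 27.6 keV = 4.422 × 10⁻¹⁵ J.
p = √(2mKE) = √(2 × 1.675 × 10⁻²⁷ × 4.422 × 10⁻¹⁵) = 3.849 × 10⁻²¹ kg·m/s.
λ = h/p = 6.626 × 10⁻³⁴ / 3.849 × 10⁻²¹ = 1.72 × 10⁻¹³ m = 172 fm.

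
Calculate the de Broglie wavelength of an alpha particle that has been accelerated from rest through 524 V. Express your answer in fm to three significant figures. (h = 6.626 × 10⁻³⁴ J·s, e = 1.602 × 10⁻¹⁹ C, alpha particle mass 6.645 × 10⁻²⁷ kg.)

λ = 444 fm

KE = 2eV = 2 × 1.602 × 10⁻¹⁹ × 524.0 = 1.679 × 10⁻¹⁶ J.
p = √(2mKE) = √(2 × 6.645 × 10⁻²⁷ × 1.679 × 10⁻¹⁶) = 1.494 × 10⁻²¹ kg·m/s.
λ = h/p = 6.626 × 10⁻³⁴ / 1.494 × 10⁻²¹ = 4.44 × 10⁻¹³ m = 444 fm.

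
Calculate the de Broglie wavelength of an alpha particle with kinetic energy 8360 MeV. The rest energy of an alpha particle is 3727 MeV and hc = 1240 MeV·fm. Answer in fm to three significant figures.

Total energy E = KE + m₀c² = 8360 + 3727 = 12087 MeV.
(pc)² = E² − (m₀c²)² = (12087)² − (3727)² = 1.322 × 10⁸ MeV², so pc = 1.150 × 10⁴ MeV.
λ = hc/(pc) = 1240 MeV·fm / 1.150 × 10⁴ MeV = 0.108 fm.

λ = 0.108 fm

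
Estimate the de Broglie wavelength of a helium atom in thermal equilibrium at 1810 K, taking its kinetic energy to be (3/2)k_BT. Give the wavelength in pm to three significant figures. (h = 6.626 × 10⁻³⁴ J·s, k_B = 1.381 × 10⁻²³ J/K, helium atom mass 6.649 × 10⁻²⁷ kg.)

λ = 29.7 pm

KE = (3/2)k_BT = 1.5 × 1.381 × 10⁻²³ × 1810 = 3.749 × 10⁻²⁰ J.
p = √(2mKE) = √(2 × 6.649 × 10⁻²⁷ × 3.749 × 10⁻²⁰) = 2.233 × 10⁻²³ kg·m/s.
λ = h/p = 2.97 × 10⁻¹¹ m = 29.7 pm.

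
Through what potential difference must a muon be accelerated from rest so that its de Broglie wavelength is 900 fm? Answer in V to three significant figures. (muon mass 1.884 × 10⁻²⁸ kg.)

p = h/λ = 6.626 × 10⁻³⁴ / 9.000 × 10⁻¹³ = 7.362 × 10⁻²² kg·m/s.
KE = p²/(2m) = 1.438 × 10⁻¹⁵ J.
V = KE/e = 1.438 × 10⁻¹⁵ / (1.602 × 10⁻¹⁹) = 8980 V.

V = 8980 V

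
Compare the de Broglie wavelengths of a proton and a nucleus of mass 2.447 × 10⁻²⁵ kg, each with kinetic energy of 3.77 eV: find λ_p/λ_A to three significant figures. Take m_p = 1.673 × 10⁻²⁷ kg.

At fixed KE, p = √(2mKE) so λ = h/p ∝ 1/√m.
λ_p/λ_A = √(m_A/m_p) = √(2.447 × 10⁻²⁵/1.673 × 10⁻²⁷) = √(146.3) = 12.1.

λ_p/λ_A = 12.1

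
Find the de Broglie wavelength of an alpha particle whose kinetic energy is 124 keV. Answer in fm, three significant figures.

λ = 40.8 fm

KE = 124 keV = 1.986 × 10⁻¹⁴ J.
p = √(2mKE) = √(2 × 6.645 × 10⁻²⁷ × 1.986 × 10⁻¹⁴) = 1.625 × 10⁻²⁰ kg·m/s.
λ = h/p = 6.626 × 10⁻³⁴ / 1.625 × 10⁻²⁰ = 4.08 × 10⁻¹⁴ m = 40.8 fm.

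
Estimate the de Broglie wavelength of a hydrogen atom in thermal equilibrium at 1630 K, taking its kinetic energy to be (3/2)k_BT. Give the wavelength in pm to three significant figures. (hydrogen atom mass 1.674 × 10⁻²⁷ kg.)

λ = 62.3 pm

KE = (3/2)k_BT = 1.5 × 1.381 × 10⁻²³ × 1630 = 3.377 × 10⁻²⁰ J.
p = √(2mKE) = √(2 × 1.674 × 10⁻²⁷ × 3.377 × 10⁻²⁰) = 1.063 × 10⁻²³ kg·m/s.
λ = h/p = 6.23 × 10⁻¹¹ m = 62.3 pm.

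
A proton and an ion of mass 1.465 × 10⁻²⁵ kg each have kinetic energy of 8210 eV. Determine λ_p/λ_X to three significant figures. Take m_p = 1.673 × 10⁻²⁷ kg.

λ_p/λ_X = 9.36

At fixed KE, p = √(2mKE) so λ = h/p ∝ 1/√m.
λ_p/λ_X = √(m_X/m_p) = √(1.465 × 10⁻²⁵/1.673 × 10⁻²⁷) = √(87.57) = 9.36.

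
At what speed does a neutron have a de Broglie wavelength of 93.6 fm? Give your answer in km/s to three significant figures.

p = h/λ = 6.626 × 10⁻³⁴ / 9.360 × 10⁻¹⁴ = 7.079 × 10⁻²¹ kg·m/s.
v = p/m = 7.079 × 10⁻²¹ / 1.675 × 10⁻²⁷ = 4.23 × 10⁶ m/s = 4230 km/s.

v = 4230 km/s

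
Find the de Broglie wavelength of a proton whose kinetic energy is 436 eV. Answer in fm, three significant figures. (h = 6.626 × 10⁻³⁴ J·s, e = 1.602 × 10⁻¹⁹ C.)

KE = 436 eV = 6.985 × 10⁻¹⁷ J.
p = √(2mKE) = √(2 × 1.673 × 10⁻²⁷ × 6.985 × 10⁻¹⁷) = 4.834 × 10⁻²² kg·m/s.
λ = h/p = 6.626 × 10⁻³⁴ / 4.834 × 10⁻²² = 1.37 × 10⁻¹² m = 1370 fm.

λ = 1370 fm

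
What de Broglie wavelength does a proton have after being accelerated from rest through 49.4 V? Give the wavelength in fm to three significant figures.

λ = 4070 fm

KE = eV = 1.602 × 10⁻¹⁹ × 49.40 = 7.914 × 10⁻¹⁸ J.
p = √(2mKE) = √(2 × 1.673 × 10⁻²⁷ × 7.914 × 10⁻¹⁸) = 1.627 × 10⁻²² kg·m/s.
λ = h/p = 6.626 × 10⁻³⁴ / 1.627 × 10⁻²² = 4.07 × 10⁻¹² m = 4070 fm.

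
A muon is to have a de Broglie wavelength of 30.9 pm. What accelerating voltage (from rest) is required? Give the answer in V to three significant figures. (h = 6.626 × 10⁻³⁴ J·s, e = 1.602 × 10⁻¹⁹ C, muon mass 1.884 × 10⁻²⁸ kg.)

p = h/λ = 6.626 × 10⁻³⁴ / 3.090 × 10⁻¹¹ = 2.144 × 10⁻²³ kg·m/s.
KE = p²/(2m) = 1.220 × 10⁻¹⁸ J.
V = KE/e = 1.220 × 10⁻¹⁸ / (1.602 × 10⁻¹⁹) = 7.62 V.

V = 7.62 V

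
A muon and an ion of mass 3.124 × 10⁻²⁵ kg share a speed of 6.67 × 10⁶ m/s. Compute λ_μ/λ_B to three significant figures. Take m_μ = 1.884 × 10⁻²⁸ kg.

λ_μ/λ_B = 1660

At fixed v, p = mv so λ = h/(mv) ∝ 1/m.
λ_μ/λ_B = m_B/m_μ = 3.124 × 10⁻²⁵/1.884 × 10⁻²⁸ = 1660.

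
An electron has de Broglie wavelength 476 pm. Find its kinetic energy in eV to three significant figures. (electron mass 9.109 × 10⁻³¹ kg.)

p = h/λ = 6.626 × 10⁻³⁴ / 4.760 × 10⁻¹⁰ = 1.392 × 10⁻²⁴ kg·m/s.
KE = p²/(2m) = (1.392 × 10⁻²⁴)² / (2 × 9.109 × 10⁻³¹) = 1.064 × 10⁻¹⁸ J = 6.64 eV.

KE = 6.64 eV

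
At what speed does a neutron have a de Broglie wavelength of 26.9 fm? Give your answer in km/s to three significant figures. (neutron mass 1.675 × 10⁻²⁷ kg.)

v = 1.47 × 10⁴ km/s

p = h/λ = 6.626 × 10⁻³⁴ / 2.690 × 10⁻¹⁴ = 2.463 × 10⁻²⁰ kg·m/s.
v = p/m = 2.463 × 10⁻²⁰ / 1.675 × 10⁻²⁷ = 1.47 × 10⁷ m/s = 1.47 × 10⁴ km/s.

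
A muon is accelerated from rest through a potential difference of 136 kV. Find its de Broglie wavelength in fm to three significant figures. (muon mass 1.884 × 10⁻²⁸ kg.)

λ = 231 fm

KE = eV = 1.602 × 10⁻¹⁹ × 1.360 × 10⁵ = 2.179 × 10⁻¹⁴ J.
p = √(2mKE) = √(2 × 1.884 × 10⁻²⁸ × 2.179 × 10⁻¹⁴) = 2.865 × 10⁻²¹ kg·m/s.
λ = h/p = 6.626 × 10⁻³⁴ / 2.865 × 10⁻²¹ = 2.31 × 10⁻¹³ m = 231 fm.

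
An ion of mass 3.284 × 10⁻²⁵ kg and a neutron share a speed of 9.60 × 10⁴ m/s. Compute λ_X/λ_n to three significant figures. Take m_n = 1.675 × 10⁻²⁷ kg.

λ_X/λ_n = 5.10 × 10⁻³

At fixed v, p = mv so λ = h/(mv) ∝ 1/m.
λ_X/λ_n = m_n/m_X = 1.675 × 10⁻²⁷/3.284 × 10⁻²⁵ = 5.10 × 10⁻³.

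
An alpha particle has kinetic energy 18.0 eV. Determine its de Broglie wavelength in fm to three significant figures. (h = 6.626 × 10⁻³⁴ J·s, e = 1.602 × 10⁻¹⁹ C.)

λ = 3380 fm

KE = 18.0 eV = 2.884 × 10⁻¹⁸ J.
p = √(2mKE) = √(2 × 6.645 × 10⁻²⁷ × 2.884 × 10⁻¹⁸) = 1.958 × 10⁻²² kg·m/s.
λ = h/p = 6.626 × 10⁻³⁴ / 1.958 × 10⁻²² = 3.38 × 10⁻¹² m = 3380 fm.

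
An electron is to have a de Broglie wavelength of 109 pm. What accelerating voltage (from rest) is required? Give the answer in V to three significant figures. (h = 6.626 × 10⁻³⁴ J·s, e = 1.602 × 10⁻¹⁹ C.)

V = 127 V

p = h/λ = 6.626 × 10⁻³⁴ / 1.090 × 10⁻¹⁰ = 6.079 × 10⁻²⁴ kg·m/s.
KE = p²/(2m) = 2.028 × 10⁻¹⁷ J.
V = KE/e = 2.028 × 10⁻¹⁷ / (1.602 × 10⁻¹⁹) = 127 V.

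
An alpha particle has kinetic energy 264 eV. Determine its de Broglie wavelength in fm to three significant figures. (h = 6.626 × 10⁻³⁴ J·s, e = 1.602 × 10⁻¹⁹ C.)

KE = 264 eV = 4.229 × 10⁻¹⁷ J.
p = √(2mKE) = √(2 × 6.645 × 10⁻²⁷ × 4.229 × 10⁻¹⁷) = 7.497 × 10⁻²² kg·m/s.
λ = h/p = 6.626 × 10⁻³⁴ / 7.497 × 10⁻²² = 8.84 × 10⁻¹³ m = 884 fm.

λ = 884 fm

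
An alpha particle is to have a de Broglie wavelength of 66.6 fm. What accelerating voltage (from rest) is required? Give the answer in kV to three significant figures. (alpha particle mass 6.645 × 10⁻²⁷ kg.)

p = h/λ = 6.626 × 10⁻³⁴ / 6.660 × 10⁻¹⁴ = 9.949 × 10⁻²¹ kg·m/s.
KE = p²/(2m) = 7.448 × 10⁻¹⁵ J.
V = KE/2e = 7.448 × 10⁻¹⁵ / (2 × 1.602 × 10⁻¹⁹) = 23.2 kV.

V = 23.2 kV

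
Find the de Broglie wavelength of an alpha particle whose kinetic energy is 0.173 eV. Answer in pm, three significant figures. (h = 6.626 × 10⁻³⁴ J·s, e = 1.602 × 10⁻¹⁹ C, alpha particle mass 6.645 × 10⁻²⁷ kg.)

KE = 0.173 eV = 2.771 × 10⁻²⁰ J.
p = √(2mKE) = √(2 × 6.645 × 10⁻²⁷ × 2.771 × 10⁻²⁰) = 1.919 × 10⁻²³ kg·m/s.
λ = h/p = 6.626 × 10⁻³⁴ / 1.919 × 10⁻²³ = 3.45 × 10⁻¹¹ m = 34.5 pm.

λ = 34.5 pm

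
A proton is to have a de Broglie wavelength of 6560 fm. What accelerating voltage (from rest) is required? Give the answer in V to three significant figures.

p = h/λ = 6.626 × 10⁻³⁴ / 6.560 × 10⁻¹² = 1.010 × 10⁻²² kg·m/s.
KE = p²/(2m) = 3.049 × 10⁻¹⁸ J.
V = KE/e = 3.049 × 10⁻¹⁸ / (1.602 × 10⁻¹⁹) = 19.0 V.

V = 19.0 V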